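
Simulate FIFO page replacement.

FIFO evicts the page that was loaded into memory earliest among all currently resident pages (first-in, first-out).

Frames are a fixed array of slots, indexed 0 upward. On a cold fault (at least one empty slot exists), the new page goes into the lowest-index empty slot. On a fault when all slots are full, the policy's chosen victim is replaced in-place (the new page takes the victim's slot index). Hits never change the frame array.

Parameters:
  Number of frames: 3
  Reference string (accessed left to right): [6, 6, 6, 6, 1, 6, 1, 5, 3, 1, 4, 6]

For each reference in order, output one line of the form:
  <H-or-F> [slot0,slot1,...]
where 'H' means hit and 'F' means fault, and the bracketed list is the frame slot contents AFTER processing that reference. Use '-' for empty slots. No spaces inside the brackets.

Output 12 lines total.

F [6,-,-]
H [6,-,-]
H [6,-,-]
H [6,-,-]
F [6,1,-]
H [6,1,-]
H [6,1,-]
F [6,1,5]
F [3,1,5]
H [3,1,5]
F [3,4,5]
F [3,4,6]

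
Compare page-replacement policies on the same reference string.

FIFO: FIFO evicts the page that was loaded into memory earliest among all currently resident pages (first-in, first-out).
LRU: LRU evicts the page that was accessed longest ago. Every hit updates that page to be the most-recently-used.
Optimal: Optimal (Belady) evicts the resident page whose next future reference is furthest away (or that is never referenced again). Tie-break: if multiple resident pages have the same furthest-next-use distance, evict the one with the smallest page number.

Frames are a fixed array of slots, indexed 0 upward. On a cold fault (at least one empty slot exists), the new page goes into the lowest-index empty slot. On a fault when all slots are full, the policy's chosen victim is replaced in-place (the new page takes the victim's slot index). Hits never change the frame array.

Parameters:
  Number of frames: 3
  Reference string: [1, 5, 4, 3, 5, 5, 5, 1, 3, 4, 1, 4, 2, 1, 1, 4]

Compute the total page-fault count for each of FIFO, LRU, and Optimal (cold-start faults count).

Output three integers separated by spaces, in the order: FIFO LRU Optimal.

--- FIFO ---
  step 0: ref 1 -> FAULT, frames=[1,-,-] (faults so far: 1)
  step 1: ref 5 -> FAULT, frames=[1,5,-] (faults so far: 2)
  step 2: ref 4 -> FAULT, frames=[1,5,4] (faults so far: 3)
  step 3: ref 3 -> FAULT, evict 1, frames=[3,5,4] (faults so far: 4)
  step 4: ref 5 -> HIT, frames=[3,5,4] (faults so far: 4)
  step 5: ref 5 -> HIT, frames=[3,5,4] (faults so far: 4)
  step 6: ref 5 -> HIT, frames=[3,5,4] (faults so far: 4)
  step 7: ref 1 -> FAULT, evict 5, frames=[3,1,4] (faults so far: 5)
  step 8: ref 3 -> HIT, frames=[3,1,4] (faults so far: 5)
  step 9: ref 4 -> HIT, frames=[3,1,4] (faults so far: 5)
  step 10: ref 1 -> HIT, frames=[3,1,4] (faults so far: 5)
  step 11: ref 4 -> HIT, frames=[3,1,4] (faults so far: 5)
  step 12: ref 2 -> FAULT, evict 4, frames=[3,1,2] (faults so far: 6)
  step 13: ref 1 -> HIT, frames=[3,1,2] (faults so far: 6)
  step 14: ref 1 -> HIT, frames=[3,1,2] (faults so far: 6)
  step 15: ref 4 -> FAULT, evict 3, frames=[4,1,2] (faults so far: 7)
  FIFO total faults: 7
--- LRU ---
  step 0: ref 1 -> FAULT, frames=[1,-,-] (faults so far: 1)
  step 1: ref 5 -> FAULT, frames=[1,5,-] (faults so far: 2)
  step 2: ref 4 -> FAULT, frames=[1,5,4] (faults so far: 3)
  step 3: ref 3 -> FAULT, evict 1, frames=[3,5,4] (faults so far: 4)
  step 4: ref 5 -> HIT, frames=[3,5,4] (faults so far: 4)
  step 5: ref 5 -> HIT, frames=[3,5,4] (faults so far: 4)
  step 6: ref 5 -> HIT, frames=[3,5,4] (faults so far: 4)
  step 7: ref 1 -> FAULT, evict 4, frames=[3,5,1] (faults so far: 5)
  step 8: ref 3 -> HIT, frames=[3,5,1] (faults so far: 5)
  step 9: ref 4 -> FAULT, evict 5, frames=[3,4,1] (faults so far: 6)
  step 10: ref 1 -> HIT, frames=[3,4,1] (faults so far: 6)
  step 11: ref 4 -> HIT, frames=[3,4,1] (faults so far: 6)
  step 12: ref 2 -> FAULT, evict 3, frames=[2,4,1] (faults so far: 7)
  step 13: ref 1 -> HIT, frames=[2,4,1] (faults so far: 7)
  step 14: ref 1 -> HIT, frames=[2,4,1] (faults so far: 7)
  step 15: ref 4 -> HIT, frames=[2,4,1] (faults so far: 7)
  LRU total faults: 7
--- Optimal ---
  step 0: ref 1 -> FAULT, frames=[1,-,-] (faults so far: 1)
  step 1: ref 5 -> FAULT, frames=[1,5,-] (faults so far: 2)
  step 2: ref 4 -> FAULT, frames=[1,5,4] (faults so far: 3)
  step 3: ref 3 -> FAULT, evict 4, frames=[1,5,3] (faults so far: 4)
  step 4: ref 5 -> HIT, frames=[1,5,3] (faults so far: 4)
  step 5: ref 5 -> HIT, frames=[1,5,3] (faults so far: 4)
  step 6: ref 5 -> HIT, frames=[1,5,3] (faults so far: 4)
  step 7: ref 1 -> HIT, frames=[1,5,3] (faults so far: 4)
  step 8: ref 3 -> HIT, frames=[1,5,3] (faults so far: 4)
  step 9: ref 4 -> FAULT, evict 3, frames=[1,5,4] (faults so far: 5)
  step 10: ref 1 -> HIT, frames=[1,5,4] (faults so far: 5)
  step 11: ref 4 -> HIT, frames=[1,5,4] (faults so far: 5)
  step 12: ref 2 -> FAULT, evict 5, frames=[1,2,4] (faults so far: 6)
  step 13: ref 1 -> HIT, frames=[1,2,4] (faults so far: 6)
  step 14: ref 1 -> HIT, frames=[1,2,4] (faults so far: 6)
  step 15: ref 4 -> HIT, frames=[1,2,4] (faults so far: 6)
  Optimal total faults: 6

Answer: 7 7 6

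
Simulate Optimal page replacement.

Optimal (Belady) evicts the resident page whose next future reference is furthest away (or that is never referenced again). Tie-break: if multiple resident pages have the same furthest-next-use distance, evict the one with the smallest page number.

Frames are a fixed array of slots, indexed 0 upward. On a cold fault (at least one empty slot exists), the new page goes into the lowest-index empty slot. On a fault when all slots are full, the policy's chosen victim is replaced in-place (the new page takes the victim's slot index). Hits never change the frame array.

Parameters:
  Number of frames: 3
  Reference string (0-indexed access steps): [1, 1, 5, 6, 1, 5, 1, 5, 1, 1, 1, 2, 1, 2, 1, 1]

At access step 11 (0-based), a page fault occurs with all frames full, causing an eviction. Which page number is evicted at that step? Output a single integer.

Answer: 5

Derivation:
Step 0: ref 1 -> FAULT, frames=[1,-,-]
Step 1: ref 1 -> HIT, frames=[1,-,-]
Step 2: ref 5 -> FAULT, frames=[1,5,-]
Step 3: ref 6 -> FAULT, frames=[1,5,6]
Step 4: ref 1 -> HIT, frames=[1,5,6]
Step 5: ref 5 -> HIT, frames=[1,5,6]
Step 6: ref 1 -> HIT, frames=[1,5,6]
Step 7: ref 5 -> HIT, frames=[1,5,6]
Step 8: ref 1 -> HIT, frames=[1,5,6]
Step 9: ref 1 -> HIT, frames=[1,5,6]
Step 10: ref 1 -> HIT, frames=[1,5,6]
Step 11: ref 2 -> FAULT, evict 5, frames=[1,2,6]
At step 11: evicted page 5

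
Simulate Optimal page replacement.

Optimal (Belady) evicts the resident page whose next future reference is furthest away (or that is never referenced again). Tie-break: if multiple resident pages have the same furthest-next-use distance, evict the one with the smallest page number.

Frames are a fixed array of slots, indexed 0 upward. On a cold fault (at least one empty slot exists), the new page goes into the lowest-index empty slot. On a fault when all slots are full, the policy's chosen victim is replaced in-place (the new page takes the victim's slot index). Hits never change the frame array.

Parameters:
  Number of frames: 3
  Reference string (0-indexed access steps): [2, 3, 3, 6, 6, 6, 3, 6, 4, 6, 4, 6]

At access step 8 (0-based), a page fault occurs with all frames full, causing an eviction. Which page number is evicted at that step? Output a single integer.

Answer: 2

Derivation:
Step 0: ref 2 -> FAULT, frames=[2,-,-]
Step 1: ref 3 -> FAULT, frames=[2,3,-]
Step 2: ref 3 -> HIT, frames=[2,3,-]
Step 3: ref 6 -> FAULT, frames=[2,3,6]
Step 4: ref 6 -> HIT, frames=[2,3,6]
Step 5: ref 6 -> HIT, frames=[2,3,6]
Step 6: ref 3 -> HIT, frames=[2,3,6]
Step 7: ref 6 -> HIT, frames=[2,3,6]
Step 8: ref 4 -> FAULT, evict 2, frames=[4,3,6]
At step 8: evicted page 2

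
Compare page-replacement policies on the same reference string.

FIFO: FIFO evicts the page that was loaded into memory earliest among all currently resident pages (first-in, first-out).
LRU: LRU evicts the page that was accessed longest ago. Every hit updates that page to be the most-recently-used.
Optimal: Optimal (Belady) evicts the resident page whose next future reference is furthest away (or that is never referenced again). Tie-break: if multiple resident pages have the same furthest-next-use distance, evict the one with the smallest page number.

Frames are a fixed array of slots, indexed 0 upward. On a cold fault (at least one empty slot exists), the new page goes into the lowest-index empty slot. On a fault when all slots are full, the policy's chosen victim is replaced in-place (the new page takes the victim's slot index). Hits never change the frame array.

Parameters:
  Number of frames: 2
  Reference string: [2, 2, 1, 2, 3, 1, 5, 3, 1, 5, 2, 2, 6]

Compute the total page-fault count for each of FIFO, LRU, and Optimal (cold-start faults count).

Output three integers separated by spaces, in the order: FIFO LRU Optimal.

--- FIFO ---
  step 0: ref 2 -> FAULT, frames=[2,-] (faults so far: 1)
  step 1: ref 2 -> HIT, frames=[2,-] (faults so far: 1)
  step 2: ref 1 -> FAULT, frames=[2,1] (faults so far: 2)
  step 3: ref 2 -> HIT, frames=[2,1] (faults so far: 2)
  step 4: ref 3 -> FAULT, evict 2, frames=[3,1] (faults so far: 3)
  step 5: ref 1 -> HIT, frames=[3,1] (faults so far: 3)
  step 6: ref 5 -> FAULT, evict 1, frames=[3,5] (faults so far: 4)
  step 7: ref 3 -> HIT, frames=[3,5] (faults so far: 4)
  step 8: ref 1 -> FAULT, evict 3, frames=[1,5] (faults so far: 5)
  step 9: ref 5 -> HIT, frames=[1,5] (faults so far: 5)
  step 10: ref 2 -> FAULT, evict 5, frames=[1,2] (faults so far: 6)
  step 11: ref 2 -> HIT, frames=[1,2] (faults so far: 6)
  step 12: ref 6 -> FAULT, evict 1, frames=[6,2] (faults so far: 7)
  FIFO total faults: 7
--- LRU ---
  step 0: ref 2 -> FAULT, frames=[2,-] (faults so far: 1)
  step 1: ref 2 -> HIT, frames=[2,-] (faults so far: 1)
  step 2: ref 1 -> FAULT, frames=[2,1] (faults so far: 2)
  step 3: ref 2 -> HIT, frames=[2,1] (faults so far: 2)
  step 4: ref 3 -> FAULT, evict 1, frames=[2,3] (faults so far: 3)
  step 5: ref 1 -> FAULT, evict 2, frames=[1,3] (faults so far: 4)
  step 6: ref 5 -> FAULT, evict 3, frames=[1,5] (faults so far: 5)
  step 7: ref 3 -> FAULT, evict 1, frames=[3,5] (faults so far: 6)
  step 8: ref 1 -> FAULT, evict 5, frames=[3,1] (faults so far: 7)
  step 9: ref 5 -> FAULT, evict 3, frames=[5,1] (faults so far: 8)
  step 10: ref 2 -> FAULT, evict 1, frames=[5,2] (faults so far: 9)
  step 11: ref 2 -> HIT, frames=[5,2] (faults so far: 9)
  step 12: ref 6 -> FAULT, evict 5, frames=[6,2] (faults so far: 10)
  LRU total faults: 10
--- Optimal ---
  step 0: ref 2 -> FAULT, frames=[2,-] (faults so far: 1)
  step 1: ref 2 -> HIT, frames=[2,-] (faults so far: 1)
  step 2: ref 1 -> FAULT, frames=[2,1] (faults so far: 2)
  step 3: ref 2 -> HIT, frames=[2,1] (faults so far: 2)
  step 4: ref 3 -> FAULT, evict 2, frames=[3,1] (faults so far: 3)
  step 5: ref 1 -> HIT, frames=[3,1] (faults so far: 3)
  step 6: ref 5 -> FAULT, evict 1, frames=[3,5] (faults so far: 4)
  step 7: ref 3 -> HIT, frames=[3,5] (faults so far: 4)
  step 8: ref 1 -> FAULT, evict 3, frames=[1,5] (faults so far: 5)
  step 9: ref 5 -> HIT, frames=[1,5] (faults so far: 5)
  step 10: ref 2 -> FAULT, evict 1, frames=[2,5] (faults so far: 6)
  step 11: ref 2 -> HIT, frames=[2,5] (faults so far: 6)
  step 12: ref 6 -> FAULT, evict 2, frames=[6,5] (faults so far: 7)
  Optimal total faults: 7

Answer: 7 10 7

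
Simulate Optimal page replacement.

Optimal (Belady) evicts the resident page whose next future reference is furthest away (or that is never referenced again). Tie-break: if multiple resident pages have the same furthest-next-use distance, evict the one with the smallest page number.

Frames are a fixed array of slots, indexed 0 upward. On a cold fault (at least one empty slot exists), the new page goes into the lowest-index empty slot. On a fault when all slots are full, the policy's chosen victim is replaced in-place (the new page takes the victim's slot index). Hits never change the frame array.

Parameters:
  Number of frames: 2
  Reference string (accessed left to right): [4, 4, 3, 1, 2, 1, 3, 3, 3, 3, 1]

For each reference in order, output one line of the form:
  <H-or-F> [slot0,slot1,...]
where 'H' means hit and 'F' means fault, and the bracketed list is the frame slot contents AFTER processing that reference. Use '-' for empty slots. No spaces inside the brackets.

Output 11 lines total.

F [4,-]
H [4,-]
F [4,3]
F [1,3]
F [1,2]
H [1,2]
F [1,3]
H [1,3]
H [1,3]
H [1,3]
H [1,3]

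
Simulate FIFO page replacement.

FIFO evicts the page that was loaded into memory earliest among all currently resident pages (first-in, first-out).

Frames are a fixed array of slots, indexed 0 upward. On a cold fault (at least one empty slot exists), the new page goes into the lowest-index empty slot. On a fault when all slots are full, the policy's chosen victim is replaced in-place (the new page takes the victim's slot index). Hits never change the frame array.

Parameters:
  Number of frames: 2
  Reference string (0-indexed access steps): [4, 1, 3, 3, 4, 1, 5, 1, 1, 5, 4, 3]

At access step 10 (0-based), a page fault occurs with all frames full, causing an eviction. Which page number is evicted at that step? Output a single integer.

Answer: 1

Derivation:
Step 0: ref 4 -> FAULT, frames=[4,-]
Step 1: ref 1 -> FAULT, frames=[4,1]
Step 2: ref 3 -> FAULT, evict 4, frames=[3,1]
Step 3: ref 3 -> HIT, frames=[3,1]
Step 4: ref 4 -> FAULT, evict 1, frames=[3,4]
Step 5: ref 1 -> FAULT, evict 3, frames=[1,4]
Step 6: ref 5 -> FAULT, evict 4, frames=[1,5]
Step 7: ref 1 -> HIT, frames=[1,5]
Step 8: ref 1 -> HIT, frames=[1,5]
Step 9: ref 5 -> HIT, frames=[1,5]
Step 10: ref 4 -> FAULT, evict 1, frames=[4,5]
At step 10: evicted page 1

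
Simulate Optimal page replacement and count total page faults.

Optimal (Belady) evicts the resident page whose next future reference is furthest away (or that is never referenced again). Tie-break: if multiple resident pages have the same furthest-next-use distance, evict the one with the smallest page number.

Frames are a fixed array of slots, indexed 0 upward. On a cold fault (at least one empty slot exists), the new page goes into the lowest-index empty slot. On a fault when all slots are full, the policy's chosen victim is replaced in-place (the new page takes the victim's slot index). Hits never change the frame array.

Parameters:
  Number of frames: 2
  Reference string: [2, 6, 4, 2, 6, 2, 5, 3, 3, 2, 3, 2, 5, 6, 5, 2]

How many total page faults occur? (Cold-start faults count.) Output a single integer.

Answer: 9

Derivation:
Step 0: ref 2 → FAULT, frames=[2,-]
Step 1: ref 6 → FAULT, frames=[2,6]
Step 2: ref 4 → FAULT (evict 6), frames=[2,4]
Step 3: ref 2 → HIT, frames=[2,4]
Step 4: ref 6 → FAULT (evict 4), frames=[2,6]
Step 5: ref 2 → HIT, frames=[2,6]
Step 6: ref 5 → FAULT (evict 6), frames=[2,5]
Step 7: ref 3 → FAULT (evict 5), frames=[2,3]
Step 8: ref 3 → HIT, frames=[2,3]
Step 9: ref 2 → HIT, frames=[2,3]
Step 10: ref 3 → HIT, frames=[2,3]
Step 11: ref 2 → HIT, frames=[2,3]
Step 12: ref 5 → FAULT (evict 3), frames=[2,5]
Step 13: ref 6 → FAULT (evict 2), frames=[6,5]
Step 14: ref 5 → HIT, frames=[6,5]
Step 15: ref 2 → FAULT (evict 5), frames=[6,2]
Total faults: 9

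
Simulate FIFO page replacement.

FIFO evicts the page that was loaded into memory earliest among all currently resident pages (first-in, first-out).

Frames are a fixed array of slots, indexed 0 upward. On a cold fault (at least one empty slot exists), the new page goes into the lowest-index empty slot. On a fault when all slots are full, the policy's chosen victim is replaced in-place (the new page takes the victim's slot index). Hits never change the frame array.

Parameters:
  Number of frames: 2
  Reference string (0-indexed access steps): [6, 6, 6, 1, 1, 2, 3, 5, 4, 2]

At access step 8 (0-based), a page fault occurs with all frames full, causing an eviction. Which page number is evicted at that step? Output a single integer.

Answer: 3

Derivation:
Step 0: ref 6 -> FAULT, frames=[6,-]
Step 1: ref 6 -> HIT, frames=[6,-]
Step 2: ref 6 -> HIT, frames=[6,-]
Step 3: ref 1 -> FAULT, frames=[6,1]
Step 4: ref 1 -> HIT, frames=[6,1]
Step 5: ref 2 -> FAULT, evict 6, frames=[2,1]
Step 6: ref 3 -> FAULT, evict 1, frames=[2,3]
Step 7: ref 5 -> FAULT, evict 2, frames=[5,3]
Step 8: ref 4 -> FAULT, evict 3, frames=[5,4]
At step 8: evicted page 3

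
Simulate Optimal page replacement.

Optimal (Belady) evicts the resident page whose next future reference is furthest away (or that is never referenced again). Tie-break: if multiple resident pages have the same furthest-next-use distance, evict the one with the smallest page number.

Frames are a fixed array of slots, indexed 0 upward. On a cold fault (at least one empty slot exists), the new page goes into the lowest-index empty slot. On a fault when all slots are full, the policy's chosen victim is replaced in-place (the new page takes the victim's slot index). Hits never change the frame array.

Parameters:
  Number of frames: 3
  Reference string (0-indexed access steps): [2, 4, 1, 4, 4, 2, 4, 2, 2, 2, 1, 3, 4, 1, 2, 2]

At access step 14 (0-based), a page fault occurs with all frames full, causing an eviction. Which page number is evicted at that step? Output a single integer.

Answer: 1

Derivation:
Step 0: ref 2 -> FAULT, frames=[2,-,-]
Step 1: ref 4 -> FAULT, frames=[2,4,-]
Step 2: ref 1 -> FAULT, frames=[2,4,1]
Step 3: ref 4 -> HIT, frames=[2,4,1]
Step 4: ref 4 -> HIT, frames=[2,4,1]
Step 5: ref 2 -> HIT, frames=[2,4,1]
Step 6: ref 4 -> HIT, frames=[2,4,1]
Step 7: ref 2 -> HIT, frames=[2,4,1]
Step 8: ref 2 -> HIT, frames=[2,4,1]
Step 9: ref 2 -> HIT, frames=[2,4,1]
Step 10: ref 1 -> HIT, frames=[2,4,1]
Step 11: ref 3 -> FAULT, evict 2, frames=[3,4,1]
Step 12: ref 4 -> HIT, frames=[3,4,1]
Step 13: ref 1 -> HIT, frames=[3,4,1]
Step 14: ref 2 -> FAULT, evict 1, frames=[3,4,2]
At step 14: evicted page 1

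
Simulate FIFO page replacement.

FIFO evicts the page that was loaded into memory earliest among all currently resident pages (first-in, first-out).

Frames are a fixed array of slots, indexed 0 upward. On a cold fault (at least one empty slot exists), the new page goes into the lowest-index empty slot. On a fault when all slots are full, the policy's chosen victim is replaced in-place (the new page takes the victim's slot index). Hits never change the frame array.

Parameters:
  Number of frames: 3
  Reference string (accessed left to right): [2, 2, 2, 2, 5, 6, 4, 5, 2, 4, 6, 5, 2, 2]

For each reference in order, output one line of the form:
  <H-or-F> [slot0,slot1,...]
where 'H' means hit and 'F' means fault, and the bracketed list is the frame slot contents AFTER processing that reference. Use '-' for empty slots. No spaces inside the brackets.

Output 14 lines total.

F [2,-,-]
H [2,-,-]
H [2,-,-]
H [2,-,-]
F [2,5,-]
F [2,5,6]
F [4,5,6]
H [4,5,6]
F [4,2,6]
H [4,2,6]
H [4,2,6]
F [4,2,5]
H [4,2,5]
H [4,2,5]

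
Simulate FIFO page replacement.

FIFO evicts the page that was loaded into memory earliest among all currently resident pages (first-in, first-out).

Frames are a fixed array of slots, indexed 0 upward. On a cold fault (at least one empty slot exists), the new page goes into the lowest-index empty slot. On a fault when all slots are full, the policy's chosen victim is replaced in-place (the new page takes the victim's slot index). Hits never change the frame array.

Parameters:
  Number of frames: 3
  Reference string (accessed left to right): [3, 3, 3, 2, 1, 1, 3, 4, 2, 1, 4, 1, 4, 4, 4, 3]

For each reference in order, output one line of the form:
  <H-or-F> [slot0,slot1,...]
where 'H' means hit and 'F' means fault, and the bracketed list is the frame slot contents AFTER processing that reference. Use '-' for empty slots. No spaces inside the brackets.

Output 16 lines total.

F [3,-,-]
H [3,-,-]
H [3,-,-]
F [3,2,-]
F [3,2,1]
H [3,2,1]
H [3,2,1]
F [4,2,1]
H [4,2,1]
H [4,2,1]
H [4,2,1]
H [4,2,1]
H [4,2,1]
H [4,2,1]
H [4,2,1]
F [4,3,1]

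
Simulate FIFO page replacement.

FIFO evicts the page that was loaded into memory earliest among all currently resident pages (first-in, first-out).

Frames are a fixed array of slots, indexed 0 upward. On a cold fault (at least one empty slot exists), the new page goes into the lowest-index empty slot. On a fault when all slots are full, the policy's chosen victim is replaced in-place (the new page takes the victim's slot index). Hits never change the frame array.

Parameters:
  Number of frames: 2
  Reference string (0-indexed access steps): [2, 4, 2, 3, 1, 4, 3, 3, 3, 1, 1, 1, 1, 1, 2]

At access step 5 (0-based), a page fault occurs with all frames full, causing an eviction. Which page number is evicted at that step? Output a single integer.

Answer: 3

Derivation:
Step 0: ref 2 -> FAULT, frames=[2,-]
Step 1: ref 4 -> FAULT, frames=[2,4]
Step 2: ref 2 -> HIT, frames=[2,4]
Step 3: ref 3 -> FAULT, evict 2, frames=[3,4]
Step 4: ref 1 -> FAULT, evict 4, frames=[3,1]
Step 5: ref 4 -> FAULT, evict 3, frames=[4,1]
At step 5: evicted page 3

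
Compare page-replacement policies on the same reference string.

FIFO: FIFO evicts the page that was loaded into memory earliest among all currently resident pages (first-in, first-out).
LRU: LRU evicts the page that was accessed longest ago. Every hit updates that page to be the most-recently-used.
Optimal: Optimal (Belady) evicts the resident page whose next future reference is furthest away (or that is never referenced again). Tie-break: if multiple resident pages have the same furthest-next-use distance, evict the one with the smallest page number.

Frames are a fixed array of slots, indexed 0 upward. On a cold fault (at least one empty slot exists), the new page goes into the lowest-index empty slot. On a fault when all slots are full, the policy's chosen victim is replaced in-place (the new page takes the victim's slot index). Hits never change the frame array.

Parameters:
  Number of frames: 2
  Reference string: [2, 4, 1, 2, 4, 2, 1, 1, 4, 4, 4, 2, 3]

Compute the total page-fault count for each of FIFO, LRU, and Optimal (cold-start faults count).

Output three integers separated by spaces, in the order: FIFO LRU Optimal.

--- FIFO ---
  step 0: ref 2 -> FAULT, frames=[2,-] (faults so far: 1)
  step 1: ref 4 -> FAULT, frames=[2,4] (faults so far: 2)
  step 2: ref 1 -> FAULT, evict 2, frames=[1,4] (faults so far: 3)
  step 3: ref 2 -> FAULT, evict 4, frames=[1,2] (faults so far: 4)
  step 4: ref 4 -> FAULT, evict 1, frames=[4,2] (faults so far: 5)
  step 5: ref 2 -> HIT, frames=[4,2] (faults so far: 5)
  step 6: ref 1 -> FAULT, evict 2, frames=[4,1] (faults so far: 6)
  step 7: ref 1 -> HIT, frames=[4,1] (faults so far: 6)
  step 8: ref 4 -> HIT, frames=[4,1] (faults so far: 6)
  step 9: ref 4 -> HIT, frames=[4,1] (faults so far: 6)
  step 10: ref 4 -> HIT, frames=[4,1] (faults so far: 6)
  step 11: ref 2 -> FAULT, evict 4, frames=[2,1] (faults so far: 7)
  step 12: ref 3 -> FAULT, evict 1, frames=[2,3] (faults so far: 8)
  FIFO total faults: 8
--- LRU ---
  step 0: ref 2 -> FAULT, frames=[2,-] (faults so far: 1)
  step 1: ref 4 -> FAULT, frames=[2,4] (faults so far: 2)
  step 2: ref 1 -> FAULT, evict 2, frames=[1,4] (faults so far: 3)
  step 3: ref 2 -> FAULT, evict 4, frames=[1,2] (faults so far: 4)
  step 4: ref 4 -> FAULT, evict 1, frames=[4,2] (faults so far: 5)
  step 5: ref 2 -> HIT, frames=[4,2] (faults so far: 5)
  step 6: ref 1 -> FAULT, evict 4, frames=[1,2] (faults so far: 6)
  step 7: ref 1 -> HIT, frames=[1,2] (faults so far: 6)
  step 8: ref 4 -> FAULT, evict 2, frames=[1,4] (faults so far: 7)
  step 9: ref 4 -> HIT, frames=[1,4] (faults so far: 7)
  step 10: ref 4 -> HIT, frames=[1,4] (faults so far: 7)
  step 11: ref 2 -> FAULT, evict 1, frames=[2,4] (faults so far: 8)
  step 12: ref 3 -> FAULT, evict 4, frames=[2,3] (faults so far: 9)
  LRU total faults: 9
--- Optimal ---
  step 0: ref 2 -> FAULT, frames=[2,-] (faults so far: 1)
  step 1: ref 4 -> FAULT, frames=[2,4] (faults so far: 2)
  step 2: ref 1 -> FAULT, evict 4, frames=[2,1] (faults so far: 3)
  step 3: ref 2 -> HIT, frames=[2,1] (faults so far: 3)
  step 4: ref 4 -> FAULT, evict 1, frames=[2,4] (faults so far: 4)
  step 5: ref 2 -> HIT, frames=[2,4] (faults so far: 4)
  step 6: ref 1 -> FAULT, evict 2, frames=[1,4] (faults so far: 5)
  step 7: ref 1 -> HIT, frames=[1,4] (faults so far: 5)
  step 8: ref 4 -> HIT, frames=[1,4] (faults so far: 5)
  step 9: ref 4 -> HIT, frames=[1,4] (faults so far: 5)
  step 10: ref 4 -> HIT, frames=[1,4] (faults so far: 5)
  step 11: ref 2 -> FAULT, evict 1, frames=[2,4] (faults so far: 6)
  step 12: ref 3 -> FAULT, evict 2, frames=[3,4] (faults so far: 7)
  Optimal total faults: 7

Answer: 8 9 7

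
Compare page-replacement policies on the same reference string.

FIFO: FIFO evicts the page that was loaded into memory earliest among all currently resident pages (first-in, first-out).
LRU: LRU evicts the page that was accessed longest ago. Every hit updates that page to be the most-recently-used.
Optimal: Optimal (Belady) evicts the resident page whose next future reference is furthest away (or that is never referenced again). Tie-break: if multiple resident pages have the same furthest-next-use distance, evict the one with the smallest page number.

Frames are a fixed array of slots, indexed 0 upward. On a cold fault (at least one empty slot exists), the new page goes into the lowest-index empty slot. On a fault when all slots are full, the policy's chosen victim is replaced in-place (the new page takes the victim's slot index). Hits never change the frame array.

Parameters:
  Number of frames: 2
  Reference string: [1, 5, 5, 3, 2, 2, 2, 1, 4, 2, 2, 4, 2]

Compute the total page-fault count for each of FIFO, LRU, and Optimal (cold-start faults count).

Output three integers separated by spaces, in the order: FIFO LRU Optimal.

Answer: 7 7 5

Derivation:
--- FIFO ---
  step 0: ref 1 -> FAULT, frames=[1,-] (faults so far: 1)
  step 1: ref 5 -> FAULT, frames=[1,5] (faults so far: 2)
  step 2: ref 5 -> HIT, frames=[1,5] (faults so far: 2)
  step 3: ref 3 -> FAULT, evict 1, frames=[3,5] (faults so far: 3)
  step 4: ref 2 -> FAULT, evict 5, frames=[3,2] (faults so far: 4)
  step 5: ref 2 -> HIT, frames=[3,2] (faults so far: 4)
  step 6: ref 2 -> HIT, frames=[3,2] (faults so far: 4)
  step 7: ref 1 -> FAULT, evict 3, frames=[1,2] (faults so far: 5)
  step 8: ref 4 -> FAULT, evict 2, frames=[1,4] (faults so far: 6)
  step 9: ref 2 -> FAULT, evict 1, frames=[2,4] (faults so far: 7)
  step 10: ref 2 -> HIT, frames=[2,4] (faults so far: 7)
  step 11: ref 4 -> HIT, frames=[2,4] (faults so far: 7)
  step 12: ref 2 -> HIT, frames=[2,4] (faults so far: 7)
  FIFO total faults: 7
--- LRU ---
  step 0: ref 1 -> FAULT, frames=[1,-] (faults so far: 1)
  step 1: ref 5 -> FAULT, frames=[1,5] (faults so far: 2)
  step 2: ref 5 -> HIT, frames=[1,5] (faults so far: 2)
  step 3: ref 3 -> FAULT, evict 1, frames=[3,5] (faults so far: 3)
  step 4: ref 2 -> FAULT, evict 5, frames=[3,2] (faults so far: 4)
  step 5: ref 2 -> HIT, frames=[3,2] (faults so far: 4)
  step 6: ref 2 -> HIT, frames=[3,2] (faults so far: 4)
  step 7: ref 1 -> FAULT, evict 3, frames=[1,2] (faults so far: 5)
  step 8: ref 4 -> FAULT, evict 2, frames=[1,4] (faults so far: 6)
  step 9: ref 2 -> FAULT, evict 1, frames=[2,4] (faults so far: 7)
  step 10: ref 2 -> HIT, frames=[2,4] (faults so far: 7)
  step 11: ref 4 -> HIT, frames=[2,4] (faults so far: 7)
  step 12: ref 2 -> HIT, frames=[2,4] (faults so far: 7)
  LRU total faults: 7
--- Optimal ---
  step 0: ref 1 -> FAULT, frames=[1,-] (faults so far: 1)
  step 1: ref 5 -> FAULT, frames=[1,5] (faults so far: 2)
  step 2: ref 5 -> HIT, frames=[1,5] (faults so far: 2)
  step 3: ref 3 -> FAULT, evict 5, frames=[1,3] (faults so far: 3)
  step 4: ref 2 -> FAULT, evict 3, frames=[1,2] (faults so far: 4)
  step 5: ref 2 -> HIT, frames=[1,2] (faults so far: 4)
  step 6: ref 2 -> HIT, frames=[1,2] (faults so far: 4)
  step 7: ref 1 -> HIT, frames=[1,2] (faults so far: 4)
  step 8: ref 4 -> FAULT, evict 1, frames=[4,2] (faults so far: 5)
  step 9: ref 2 -> HIT, frames=[4,2] (faults so far: 5)
  step 10: ref 2 -> HIT, frames=[4,2] (faults so far: 5)
  step 11: ref 4 -> HIT, frames=[4,2] (faults so far: 5)
  step 12: ref 2 -> HIT, frames=[4,2] (faults so far: 5)
  Optimal total faults: 5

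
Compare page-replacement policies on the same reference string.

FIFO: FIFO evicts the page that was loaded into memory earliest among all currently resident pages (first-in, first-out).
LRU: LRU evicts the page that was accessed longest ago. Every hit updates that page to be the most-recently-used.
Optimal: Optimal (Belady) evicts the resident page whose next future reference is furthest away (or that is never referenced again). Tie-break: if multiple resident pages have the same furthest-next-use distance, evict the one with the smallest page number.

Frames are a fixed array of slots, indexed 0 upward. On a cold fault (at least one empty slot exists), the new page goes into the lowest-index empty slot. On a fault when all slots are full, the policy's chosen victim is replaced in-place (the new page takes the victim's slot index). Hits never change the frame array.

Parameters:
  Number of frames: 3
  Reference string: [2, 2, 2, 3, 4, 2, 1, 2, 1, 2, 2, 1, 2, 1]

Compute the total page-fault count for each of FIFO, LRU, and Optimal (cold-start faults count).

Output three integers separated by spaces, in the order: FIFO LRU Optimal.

Answer: 5 4 4

Derivation:
--- FIFO ---
  step 0: ref 2 -> FAULT, frames=[2,-,-] (faults so far: 1)
  step 1: ref 2 -> HIT, frames=[2,-,-] (faults so far: 1)
  step 2: ref 2 -> HIT, frames=[2,-,-] (faults so far: 1)
  step 3: ref 3 -> FAULT, frames=[2,3,-] (faults so far: 2)
  step 4: ref 4 -> FAULT, frames=[2,3,4] (faults so far: 3)
  step 5: ref 2 -> HIT, frames=[2,3,4] (faults so far: 3)
  step 6: ref 1 -> FAULT, evict 2, frames=[1,3,4] (faults so far: 4)
  step 7: ref 2 -> FAULT, evict 3, frames=[1,2,4] (faults so far: 5)
  step 8: ref 1 -> HIT, frames=[1,2,4] (faults so far: 5)
  step 9: ref 2 -> HIT, frames=[1,2,4] (faults so far: 5)
  step 10: ref 2 -> HIT, frames=[1,2,4] (faults so far: 5)
  step 11: ref 1 -> HIT, frames=[1,2,4] (faults so far: 5)
  step 12: ref 2 -> HIT, frames=[1,2,4] (faults so far: 5)
  step 13: ref 1 -> HIT, frames=[1,2,4] (faults so far: 5)
  FIFO total faults: 5
--- LRU ---
  step 0: ref 2 -> FAULT, frames=[2,-,-] (faults so far: 1)
  step 1: ref 2 -> HIT, frames=[2,-,-] (faults so far: 1)
  step 2: ref 2 -> HIT, frames=[2,-,-] (faults so far: 1)
  step 3: ref 3 -> FAULT, frames=[2,3,-] (faults so far: 2)
  step 4: ref 4 -> FAULT, frames=[2,3,4] (faults so far: 3)
  step 5: ref 2 -> HIT, frames=[2,3,4] (faults so far: 3)
  step 6: ref 1 -> FAULT, evict 3, frames=[2,1,4] (faults so far: 4)
  step 7: ref 2 -> HIT, frames=[2,1,4] (faults so far: 4)
  step 8: ref 1 -> HIT, frames=[2,1,4] (faults so far: 4)
  step 9: ref 2 -> HIT, frames=[2,1,4] (faults so far: 4)
  step 10: ref 2 -> HIT, frames=[2,1,4] (faults so far: 4)
  step 11: ref 1 -> HIT, frames=[2,1,4] (faults so far: 4)
  step 12: ref 2 -> HIT, frames=[2,1,4] (faults so far: 4)
  step 13: ref 1 -> HIT, frames=[2,1,4] (faults so far: 4)
  LRU total faults: 4
--- Optimal ---
  step 0: ref 2 -> FAULT, frames=[2,-,-] (faults so far: 1)
  step 1: ref 2 -> HIT, frames=[2,-,-] (faults so far: 1)
  step 2: ref 2 -> HIT, frames=[2,-,-] (faults so far: 1)
  step 3: ref 3 -> FAULT, frames=[2,3,-] (faults so far: 2)
  step 4: ref 4 -> FAULT, frames=[2,3,4] (faults so far: 3)
  step 5: ref 2 -> HIT, frames=[2,3,4] (faults so far: 3)
  step 6: ref 1 -> FAULT, evict 3, frames=[2,1,4] (faults so far: 4)
  step 7: ref 2 -> HIT, frames=[2,1,4] (faults so far: 4)
  step 8: ref 1 -> HIT, frames=[2,1,4] (faults so far: 4)
  step 9: ref 2 -> HIT, frames=[2,1,4] (faults so far: 4)
  step 10: ref 2 -> HIT, frames=[2,1,4] (faults so far: 4)
  step 11: ref 1 -> HIT, frames=[2,1,4] (faults so far: 4)
  step 12: ref 2 -> HIT, frames=[2,1,4] (faults so far: 4)
  step 13: ref 1 -> HIT, frames=[2,1,4] (faults so far: 4)
  Optimal total faults: 4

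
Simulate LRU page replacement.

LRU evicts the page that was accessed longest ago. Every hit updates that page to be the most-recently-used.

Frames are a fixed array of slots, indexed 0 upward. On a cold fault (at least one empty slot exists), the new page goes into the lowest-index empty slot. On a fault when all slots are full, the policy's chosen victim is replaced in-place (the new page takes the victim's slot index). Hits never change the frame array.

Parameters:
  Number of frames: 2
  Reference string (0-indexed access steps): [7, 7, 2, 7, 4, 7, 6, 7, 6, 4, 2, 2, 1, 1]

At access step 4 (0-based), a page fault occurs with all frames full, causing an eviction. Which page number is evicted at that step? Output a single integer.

Answer: 2

Derivation:
Step 0: ref 7 -> FAULT, frames=[7,-]
Step 1: ref 7 -> HIT, frames=[7,-]
Step 2: ref 2 -> FAULT, frames=[7,2]
Step 3: ref 7 -> HIT, frames=[7,2]
Step 4: ref 4 -> FAULT, evict 2, frames=[7,4]
At step 4: evicted page 2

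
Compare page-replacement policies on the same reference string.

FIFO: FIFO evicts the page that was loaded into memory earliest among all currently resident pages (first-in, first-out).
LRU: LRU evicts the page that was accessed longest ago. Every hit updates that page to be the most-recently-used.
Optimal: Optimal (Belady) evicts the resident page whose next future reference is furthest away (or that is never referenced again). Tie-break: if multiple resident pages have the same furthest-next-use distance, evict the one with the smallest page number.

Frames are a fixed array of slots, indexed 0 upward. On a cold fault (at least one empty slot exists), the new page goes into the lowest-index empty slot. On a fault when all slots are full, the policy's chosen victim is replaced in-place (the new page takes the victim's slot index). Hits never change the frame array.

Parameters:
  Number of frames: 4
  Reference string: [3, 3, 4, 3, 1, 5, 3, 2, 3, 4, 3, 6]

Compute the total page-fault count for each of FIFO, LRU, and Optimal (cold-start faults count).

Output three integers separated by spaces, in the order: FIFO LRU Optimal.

Answer: 8 7 6

Derivation:
--- FIFO ---
  step 0: ref 3 -> FAULT, frames=[3,-,-,-] (faults so far: 1)
  step 1: ref 3 -> HIT, frames=[3,-,-,-] (faults so far: 1)
  step 2: ref 4 -> FAULT, frames=[3,4,-,-] (faults so far: 2)
  step 3: ref 3 -> HIT, frames=[3,4,-,-] (faults so far: 2)
  step 4: ref 1 -> FAULT, frames=[3,4,1,-] (faults so far: 3)
  step 5: ref 5 -> FAULT, frames=[3,4,1,5] (faults so far: 4)
  step 6: ref 3 -> HIT, frames=[3,4,1,5] (faults so far: 4)
  step 7: ref 2 -> FAULT, evict 3, frames=[2,4,1,5] (faults so far: 5)
  step 8: ref 3 -> FAULT, evict 4, frames=[2,3,1,5] (faults so far: 6)
  step 9: ref 4 -> FAULT, evict 1, frames=[2,3,4,5] (faults so far: 7)
  step 10: ref 3 -> HIT, frames=[2,3,4,5] (faults so far: 7)
  step 11: ref 6 -> FAULT, evict 5, frames=[2,3,4,6] (faults so far: 8)
  FIFO total faults: 8
--- LRU ---
  step 0: ref 3 -> FAULT, frames=[3,-,-,-] (faults so far: 1)
  step 1: ref 3 -> HIT, frames=[3,-,-,-] (faults so far: 1)
  step 2: ref 4 -> FAULT, frames=[3,4,-,-] (faults so far: 2)
  step 3: ref 3 -> HIT, frames=[3,4,-,-] (faults so far: 2)
  step 4: ref 1 -> FAULT, frames=[3,4,1,-] (faults so far: 3)
  step 5: ref 5 -> FAULT, frames=[3,4,1,5] (faults so far: 4)
  step 6: ref 3 -> HIT, frames=[3,4,1,5] (faults so far: 4)
  step 7: ref 2 -> FAULT, evict 4, frames=[3,2,1,5] (faults so far: 5)
  step 8: ref 3 -> HIT, frames=[3,2,1,5] (faults so far: 5)
  step 9: ref 4 -> FAULT, evict 1, frames=[3,2,4,5] (faults so far: 6)
  step 10: ref 3 -> HIT, frames=[3,2,4,5] (faults so far: 6)
  step 11: ref 6 -> FAULT, evict 5, frames=[3,2,4,6] (faults so far: 7)
  LRU total faults: 7
--- Optimal ---
  step 0: ref 3 -> FAULT, frames=[3,-,-,-] (faults so far: 1)
  step 1: ref 3 -> HIT, frames=[3,-,-,-] (faults so far: 1)
  step 2: ref 4 -> FAULT, frames=[3,4,-,-] (faults so far: 2)
  step 3: ref 3 -> HIT, frames=[3,4,-,-] (faults so far: 2)
  step 4: ref 1 -> FAULT, frames=[3,4,1,-] (faults so far: 3)
  step 5: ref 5 -> FAULT, frames=[3,4,1,5] (faults so far: 4)
  step 6: ref 3 -> HIT, frames=[3,4,1,5] (faults so far: 4)
  step 7: ref 2 -> FAULT, evict 1, frames=[3,4,2,5] (faults so far: 5)
  step 8: ref 3 -> HIT, frames=[3,4,2,5] (faults so far: 5)
  step 9: ref 4 -> HIT, frames=[3,4,2,5] (faults so far: 5)
  step 10: ref 3 -> HIT, frames=[3,4,2,5] (faults so far: 5)
  step 11: ref 6 -> FAULT, evict 2, frames=[3,4,6,5] (faults so far: 6)
  Optimal total faults: 6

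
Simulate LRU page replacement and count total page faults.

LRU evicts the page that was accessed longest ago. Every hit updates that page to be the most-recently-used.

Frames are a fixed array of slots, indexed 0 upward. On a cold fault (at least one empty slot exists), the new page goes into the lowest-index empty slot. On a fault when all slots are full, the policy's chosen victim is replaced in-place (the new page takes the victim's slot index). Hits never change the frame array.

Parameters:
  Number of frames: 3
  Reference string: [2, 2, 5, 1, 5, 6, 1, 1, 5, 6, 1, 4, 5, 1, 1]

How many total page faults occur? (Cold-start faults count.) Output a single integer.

Answer: 6

Derivation:
Step 0: ref 2 → FAULT, frames=[2,-,-]
Step 1: ref 2 → HIT, frames=[2,-,-]
Step 2: ref 5 → FAULT, frames=[2,5,-]
Step 3: ref 1 → FAULT, frames=[2,5,1]
Step 4: ref 5 → HIT, frames=[2,5,1]
Step 5: ref 6 → FAULT (evict 2), frames=[6,5,1]
Step 6: ref 1 → HIT, frames=[6,5,1]
Step 7: ref 1 → HIT, frames=[6,5,1]
Step 8: ref 5 → HIT, frames=[6,5,1]
Step 9: ref 6 → HIT, frames=[6,5,1]
Step 10: ref 1 → HIT, frames=[6,5,1]
Step 11: ref 4 → FAULT (evict 5), frames=[6,4,1]
Step 12: ref 5 → FAULT (evict 6), frames=[5,4,1]
Step 13: ref 1 → HIT, frames=[5,4,1]
Step 14: ref 1 → HIT, frames=[5,4,1]
Total faults: 6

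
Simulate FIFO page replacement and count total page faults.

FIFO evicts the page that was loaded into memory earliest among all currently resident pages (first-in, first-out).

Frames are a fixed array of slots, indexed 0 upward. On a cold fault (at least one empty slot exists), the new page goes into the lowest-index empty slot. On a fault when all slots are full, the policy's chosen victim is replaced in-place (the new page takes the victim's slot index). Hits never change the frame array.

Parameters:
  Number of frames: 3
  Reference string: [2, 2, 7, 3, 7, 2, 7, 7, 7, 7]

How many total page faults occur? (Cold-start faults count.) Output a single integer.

Step 0: ref 2 → FAULT, frames=[2,-,-]
Step 1: ref 2 → HIT, frames=[2,-,-]
Step 2: ref 7 → FAULT, frames=[2,7,-]
Step 3: ref 3 → FAULT, frames=[2,7,3]
Step 4: ref 7 → HIT, frames=[2,7,3]
Step 5: ref 2 → HIT, frames=[2,7,3]
Step 6: ref 7 → HIT, frames=[2,7,3]
Step 7: ref 7 → HIT, frames=[2,7,3]
Step 8: ref 7 → HIT, frames=[2,7,3]
Step 9: ref 7 → HIT, frames=[2,7,3]
Total faults: 3

Answer: 3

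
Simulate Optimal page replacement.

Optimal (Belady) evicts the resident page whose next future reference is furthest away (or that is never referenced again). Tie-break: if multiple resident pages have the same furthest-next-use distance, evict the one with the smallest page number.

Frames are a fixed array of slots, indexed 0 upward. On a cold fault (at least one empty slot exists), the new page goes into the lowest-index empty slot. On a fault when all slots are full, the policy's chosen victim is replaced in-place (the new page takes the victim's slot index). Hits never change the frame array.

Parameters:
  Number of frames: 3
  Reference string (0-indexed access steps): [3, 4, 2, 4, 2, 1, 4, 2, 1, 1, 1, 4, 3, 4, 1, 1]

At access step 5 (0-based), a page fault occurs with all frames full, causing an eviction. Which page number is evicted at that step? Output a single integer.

Step 0: ref 3 -> FAULT, frames=[3,-,-]
Step 1: ref 4 -> FAULT, frames=[3,4,-]
Step 2: ref 2 -> FAULT, frames=[3,4,2]
Step 3: ref 4 -> HIT, frames=[3,4,2]
Step 4: ref 2 -> HIT, frames=[3,4,2]
Step 5: ref 1 -> FAULT, evict 3, frames=[1,4,2]
At step 5: evicted page 3

Answer: 3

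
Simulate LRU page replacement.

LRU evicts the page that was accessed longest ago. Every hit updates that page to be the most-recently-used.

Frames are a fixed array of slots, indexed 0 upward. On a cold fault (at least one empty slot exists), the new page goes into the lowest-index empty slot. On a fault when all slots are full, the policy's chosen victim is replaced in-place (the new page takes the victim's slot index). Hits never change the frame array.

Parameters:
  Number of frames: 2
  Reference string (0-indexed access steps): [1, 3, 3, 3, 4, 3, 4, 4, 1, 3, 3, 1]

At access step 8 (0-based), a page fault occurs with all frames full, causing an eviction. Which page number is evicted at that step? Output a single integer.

Step 0: ref 1 -> FAULT, frames=[1,-]
Step 1: ref 3 -> FAULT, frames=[1,3]
Step 2: ref 3 -> HIT, frames=[1,3]
Step 3: ref 3 -> HIT, frames=[1,3]
Step 4: ref 4 -> FAULT, evict 1, frames=[4,3]
Step 5: ref 3 -> HIT, frames=[4,3]
Step 6: ref 4 -> HIT, frames=[4,3]
Step 7: ref 4 -> HIT, frames=[4,3]
Step 8: ref 1 -> FAULT, evict 3, frames=[4,1]
At step 8: evicted page 3

Answer: 3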